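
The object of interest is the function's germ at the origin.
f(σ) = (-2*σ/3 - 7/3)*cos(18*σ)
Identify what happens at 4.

There is no denominator, hence no pole anywhere.
The factor cos(18*σ) is entire.
So the germ continues analytically to 4.

The point is a regular point.


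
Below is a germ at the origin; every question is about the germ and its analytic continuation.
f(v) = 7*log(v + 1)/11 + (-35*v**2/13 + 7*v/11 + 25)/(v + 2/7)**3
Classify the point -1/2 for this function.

Denominator factors: v + 2/7 = -3/14 at v = -1/2 — none vanishes.
Branch term log(1 - v/(-1)): argument at -1/2 is 1/2, nonzero, so -1/2 is not its branch point (a point on a principal cut is still regular for the continued germ).
So the germ continues analytically to -1/2.

The point is a regular point.


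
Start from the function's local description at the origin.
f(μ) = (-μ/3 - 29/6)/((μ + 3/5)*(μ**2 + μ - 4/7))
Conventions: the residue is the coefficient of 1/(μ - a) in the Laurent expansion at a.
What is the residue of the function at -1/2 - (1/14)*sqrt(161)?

The factor μ**2 + μ - 4/7 splits as (μ - a)(μ - a') with a = -1/2 - (1/14)*sqrt(161), a' = -1/2 + (1/14)*sqrt(161). At the order-1 pole a set g(μ) = (μ - a)*f(μ) = [(-μ/3 - 29/6)/(μ + 3/5)] / (μ - a').
Simple pole: residue = g(a) at a = -1/2 - (1/14)*sqrt(161), which is -4865/1704 - (135/13064)*sqrt(161).

The residue is -4865/1704 - (135/13064)*sqrt(161).


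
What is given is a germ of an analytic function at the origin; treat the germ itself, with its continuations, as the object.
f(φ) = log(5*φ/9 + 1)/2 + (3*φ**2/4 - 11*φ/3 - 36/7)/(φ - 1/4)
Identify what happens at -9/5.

The term (1/2)*log(1 - φ/(-9/5)) has argument 1 - -9/5/(-9/5) = 0 at -9/5: a logarithmic (infinitely-sheeted) branch point; the remaining terms are analytic or single-valued there.

The point is a logarithmic branch point.


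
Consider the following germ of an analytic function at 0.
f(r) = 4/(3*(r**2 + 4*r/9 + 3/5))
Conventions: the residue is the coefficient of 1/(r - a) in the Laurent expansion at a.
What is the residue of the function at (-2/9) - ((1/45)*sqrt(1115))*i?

The residue is ((6/223)*sqrt(1115))*i.

The factor r**2 + 4*r/9 + 3/5 splits as (r - a)(r - a') with a = (-2/9) - ((1/45)*sqrt(1115))*i, a' = (-2/9) + ((1/45)*sqrt(1115))*i. At the order-1 pole a set g(r) = (r - a)*f(r) = [4/3] / (r - a').
Simple pole: residue = g(a) at a = (-2/9) - ((1/45)*sqrt(1115))*i, which is ((6/223)*sqrt(1115))*i.


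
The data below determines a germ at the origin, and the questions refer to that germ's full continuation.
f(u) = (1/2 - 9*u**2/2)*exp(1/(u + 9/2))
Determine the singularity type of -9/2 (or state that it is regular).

The exponent 1/(u - (-9/2)) has a pole at -9/2, so exp(1/(u - (-9/2))) takes every nonzero value near it: an essential singularity (not a pole of any order).

The point is an essential singularity.


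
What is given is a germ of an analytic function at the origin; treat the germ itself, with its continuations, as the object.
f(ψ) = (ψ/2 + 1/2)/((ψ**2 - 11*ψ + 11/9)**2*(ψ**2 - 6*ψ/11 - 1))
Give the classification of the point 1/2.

The point is a regular point.

Denominator factors: ψ**2 - 6*ψ/11 - 1 = -45/44 at ψ = 1/2; ψ**2 - 11*ψ + 11/9 = -145/36 at ψ = 1/2 — none vanishes.
So the germ continues analytically to 1/2.


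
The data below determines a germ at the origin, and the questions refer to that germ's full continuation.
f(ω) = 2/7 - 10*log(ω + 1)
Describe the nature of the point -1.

The point is a logarithmic branch point.

The term (-10)*log(1 - ω/(-1)) has argument 1 - -1/(-1) = 0 at -1: a logarithmic (infinitely-sheeted) branch point; the remaining terms are analytic or single-valued there.


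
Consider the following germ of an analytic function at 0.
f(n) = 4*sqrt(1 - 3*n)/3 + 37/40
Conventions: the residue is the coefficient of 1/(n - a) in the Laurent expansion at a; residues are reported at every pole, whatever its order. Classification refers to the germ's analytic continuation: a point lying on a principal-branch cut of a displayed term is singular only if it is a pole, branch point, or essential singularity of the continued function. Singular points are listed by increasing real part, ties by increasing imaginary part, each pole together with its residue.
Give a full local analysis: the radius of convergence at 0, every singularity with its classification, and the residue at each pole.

Radius of convergence at 0: 1/3.
At 1/3: an algebraic (square-root) branch point.

Branch term (4/3)*sqrt(1 - n/(1/3)): its argument vanishes at n = 1/3, a square-root branch point, modulus 1/3.
The radius of convergence is the smallest modulus among the singular points: 1/3.


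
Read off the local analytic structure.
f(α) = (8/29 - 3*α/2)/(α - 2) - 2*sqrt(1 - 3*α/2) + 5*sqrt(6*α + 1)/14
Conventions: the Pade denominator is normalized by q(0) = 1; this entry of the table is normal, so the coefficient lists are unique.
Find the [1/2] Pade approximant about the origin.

Taylor coefficients needed (expand at 0): a_0 = -723/406, a_1 = 2641/812, a_2 = -2287/3248, a_3 = 70333/12992.
Write the denominator as Q(α) = 1 + q1*α + q2*α^2. Requiring Q*f - P = O(α^4) with deg P <= 1 kills the coefficients of α^2..α^3 in Q*f:
  α^2: a_2 + q1*a_1 + q2*a_0 = 0, i.e. -2287/3248 + (2641/812)*q1 + (-723/406)*q2 = 0.
  α^3: a_3 + q1*a_2 + q2*a_1 = 0, i.e. 70333/12992 + (-2287/3248)*q1 + (2641/812)*q2 = 0.
Solving this linear system: q1 = -1336925/1696036, q2 = -1556199/848018.
The numerator is Q*f truncated at degree 1: P0 = a_0 = -723/406; P1 = a_1 + q1*a_0 = 3206212313/688590616.

The Pade approximant has numerator coefficients [-723/406, 3206212313/688590616]; denominator coefficients [1, -1336925/1696036, -1556199/848018].


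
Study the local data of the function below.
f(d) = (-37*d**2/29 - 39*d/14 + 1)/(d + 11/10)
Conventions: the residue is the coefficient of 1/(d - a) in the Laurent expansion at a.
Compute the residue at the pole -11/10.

At the order-1 pole -11/10 set g(d) = (d - (-11/10))*f(d) = -37*d**2/29 - 39*d/14 + 1.
Simple pole: residue = g(a) at a = -11/10, which is 25583/10150.

The residue is 25583/10150.


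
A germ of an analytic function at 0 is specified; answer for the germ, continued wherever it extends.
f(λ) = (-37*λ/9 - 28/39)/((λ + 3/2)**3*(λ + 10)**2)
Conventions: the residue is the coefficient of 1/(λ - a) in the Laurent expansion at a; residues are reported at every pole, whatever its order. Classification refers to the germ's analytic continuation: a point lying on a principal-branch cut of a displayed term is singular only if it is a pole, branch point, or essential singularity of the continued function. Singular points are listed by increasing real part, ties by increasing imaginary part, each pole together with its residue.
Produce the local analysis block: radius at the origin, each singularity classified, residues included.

Denominator factor (λ + 10)^2: pole of order 2 at -10, modulus 10.
Denominator factor (λ + 3/2)^3: pole of order 3 at -3/2, modulus 3/2.
The radius of convergence is the smallest modulus among the singular points: 3/2.
At the order-2 pole -10 set g(λ) = (λ - (-10))^2*f(λ) = (-37*λ/9 - 28/39)/(λ + 3/2)**3.
Order-2 pole: residue = g'(a); g'(-10) = -9496/574821, so the residue is -9496/574821.
At the order-3 pole -3/2 set g(λ) = (λ - (-3/2))^3*f(λ) = (-37*λ/9 - 28/39)/(λ + 10)**2.
Order-3 pole: residue = g''(a)/2; g''(-3/2) = 18992/574821, so the residue is 9496/574821.
List the singular points by increasing real part (a conjugate pair: the negative imaginary part first).

Radius of convergence at 0: 3/2.
At -10: a pole of order 2; residue -9496/574821.
At -3/2: a pole of order 3; residue 9496/574821.


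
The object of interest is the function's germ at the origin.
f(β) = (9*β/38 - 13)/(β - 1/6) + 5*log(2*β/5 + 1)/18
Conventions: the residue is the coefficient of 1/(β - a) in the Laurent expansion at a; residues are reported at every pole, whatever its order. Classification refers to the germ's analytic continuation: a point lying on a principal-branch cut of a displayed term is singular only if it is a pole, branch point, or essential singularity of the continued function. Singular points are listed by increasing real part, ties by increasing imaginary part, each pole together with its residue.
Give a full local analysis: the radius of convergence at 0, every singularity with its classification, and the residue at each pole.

Radius of convergence at 0: 1/6.
At -5/2: a logarithmic branch point.
At 1/6: a pole of order 1; residue -985/76.

Denominator factor (β - 1/6): pole of order 1 at 1/6, modulus 1/6.
Branch term (5/18)*log(1 - β/(-5/2)): its argument vanishes at β = -5/2, a logarithmic branch point, modulus 5/2.
The radius of convergence is the smallest modulus among the singular points: 1/6.
The branch term is analytic at 1/6 and contributes nothing to the residue; only the rational part matters.
At the order-1 pole 1/6 set g(β) = (β - (1/6))*(rational part) = 9*β/38 - 13.
Simple pole: residue = g(a) at a = 1/6, which is -985/76.
List the singular points by increasing real part (a conjugate pair: the negative imaginary part first).


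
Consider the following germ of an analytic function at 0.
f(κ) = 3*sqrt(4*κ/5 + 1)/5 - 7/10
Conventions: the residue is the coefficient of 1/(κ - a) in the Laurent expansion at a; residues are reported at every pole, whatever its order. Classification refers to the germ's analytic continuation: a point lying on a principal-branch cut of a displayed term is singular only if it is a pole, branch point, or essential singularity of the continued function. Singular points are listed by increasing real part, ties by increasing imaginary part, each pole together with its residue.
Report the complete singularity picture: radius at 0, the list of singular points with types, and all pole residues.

Branch term (3/5)*sqrt(1 - κ/(-5/4)): its argument vanishes at κ = -5/4, a square-root branch point, modulus 5/4.
The radius of convergence is the smallest modulus among the singular points: 5/4.

Radius of convergence at 0: 5/4.
At -5/4: an algebraic (square-root) branch point.


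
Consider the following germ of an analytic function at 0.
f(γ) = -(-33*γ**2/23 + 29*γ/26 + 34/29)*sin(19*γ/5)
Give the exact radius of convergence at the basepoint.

The radius of convergence is infinite.

The factor -sin(19*γ/5) is entire and contributes no finite singular point.
The polynomial part has no poles.
No finite singular points: the Taylor series at 0 converges everywhere.


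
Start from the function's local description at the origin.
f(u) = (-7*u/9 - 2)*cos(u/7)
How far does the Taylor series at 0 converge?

The factor cos(u/7) is entire and contributes no finite singular point.
The polynomial part has no poles.
No finite singular points: the Taylor series at 0 converges everywhere.

The radius of convergence is infinite.


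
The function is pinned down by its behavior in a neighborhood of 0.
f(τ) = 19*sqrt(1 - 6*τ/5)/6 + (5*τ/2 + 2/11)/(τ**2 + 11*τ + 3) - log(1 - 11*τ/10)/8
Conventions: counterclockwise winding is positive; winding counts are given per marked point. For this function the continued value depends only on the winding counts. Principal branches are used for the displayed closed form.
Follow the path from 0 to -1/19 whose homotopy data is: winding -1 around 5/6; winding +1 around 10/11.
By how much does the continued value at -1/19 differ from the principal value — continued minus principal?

The rational part is single-valued and drops out of the difference; each branch term changes only by its own monodromy.
(-1/8)*log(1 - τ/(10/11)): each positive loop around 10/11 adds 2*pi*i to the log, so winding +1 contributes (-1/8)*(1)*2*pi*i = -(1/4)*pi*i.
(19/6)*sqrt(1 - τ/(5/6)): winding -1 is odd, the square root flips sign, contributing -2*(19/6)*sqrt(1 - (-1/19)/(5/6)) = -2*(19/6)*sqrt(101/95) = -(1/15)*sqrt(9595).
Summing the contributions at τ = -1/19 gives (-(1/15)*sqrt(9595)) - ((1/4)*pi)*i.

Continued minus principal equals (-(1/15)*sqrt(9595)) - ((1/4)*pi)*i.


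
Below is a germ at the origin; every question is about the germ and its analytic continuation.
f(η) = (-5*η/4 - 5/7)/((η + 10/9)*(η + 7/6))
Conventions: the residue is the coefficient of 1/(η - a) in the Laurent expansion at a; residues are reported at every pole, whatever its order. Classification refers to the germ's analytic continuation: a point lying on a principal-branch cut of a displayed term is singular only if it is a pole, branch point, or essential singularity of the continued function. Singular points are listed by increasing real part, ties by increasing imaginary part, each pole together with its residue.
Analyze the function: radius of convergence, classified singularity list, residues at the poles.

Radius of convergence at 0: 10/9.
At -7/6: a pole of order 1; residue -375/28.
At -10/9: a pole of order 1; residue 85/7.

Denominator factor (η + 10/9): pole of order 1 at -10/9, modulus 10/9.
Denominator factor (η + 7/6): pole of order 1 at -7/6, modulus 7/6.
The radius of convergence is the smallest modulus among the singular points: 10/9.
At the order-1 pole -7/6 set g(η) = (η - (-7/6))*f(η) = (-5*η/4 - 5/7)/(η + 10/9).
Simple pole: residue = g(a) at a = -7/6, which is -375/28.
At the order-1 pole -10/9 set g(η) = (η - (-10/9))*f(η) = (-5*η/4 - 5/7)/(η + 7/6).
Simple pole: residue = g(a) at a = -10/9, which is 85/7.
List the singular points by increasing real part (a conjugate pair: the negative imaginary part first).


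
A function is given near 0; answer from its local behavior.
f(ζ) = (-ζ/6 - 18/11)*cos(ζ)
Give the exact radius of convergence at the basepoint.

The factor cos(ζ) is entire and contributes no finite singular point.
The polynomial part has no poles.
No finite singular points: the Taylor series at 0 converges everywhere.

The radius of convergence is infinite.


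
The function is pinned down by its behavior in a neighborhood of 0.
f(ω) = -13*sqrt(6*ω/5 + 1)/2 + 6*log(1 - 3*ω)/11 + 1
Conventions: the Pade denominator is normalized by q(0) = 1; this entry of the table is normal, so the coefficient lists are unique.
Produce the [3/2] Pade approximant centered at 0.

Taylor coefficients needed (expand at 0): a_0 = -11/2, a_1 = -609/110, a_2 = -1413/1100, a_3 = -30861/5500, a_4 = -231417/22000, a_5 = -14823243/550000.
Write the denominator as Q(ω) = 1 + q1*ω + q2*ω^2. Requiring Q*f - P = O(ω^6) with deg P <= 3 kills the coefficients of ω^4..ω^5 in Q*f:
  ω^4: a_4 + q1*a_3 + q2*a_2 = 0, i.e. -231417/22000 + (-30861/5500)*q1 + (-1413/1100)*q2 = 0.
  ω^5: a_5 + q1*a_4 + q2*a_3 = 0, i.e. -14823243/550000 + (-231417/22000)*q1 + (-30861/5500)*q2 = 0.
Solving this linear system: q1 = -20251794/14915255, q2 = -673518123/298305100.
The numerator is Q*f truncated at degree 3: P0 = a_0 = -11/2; P1 = a_1 + q1*a_0 = 126757803/65627122; P2 = a_2 + q1*a_1 + q2*a_0 = 122398960941/6562712200; P3 = a_3 + q1*a_2 + q2*a_1 = 283284232929/32813561000.

The Pade approximant has numerator coefficients [-11/2, 126757803/65627122, 122398960941/6562712200, 283284232929/32813561000]; denominator coefficients [1, -20251794/14915255, -673518123/298305100].


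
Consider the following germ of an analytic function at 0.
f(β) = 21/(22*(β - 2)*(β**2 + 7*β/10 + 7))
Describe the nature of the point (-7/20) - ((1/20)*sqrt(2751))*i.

The point is a pole of order 1.

The denominator factor β**2 + 7*β/10 + 7 vanishes at (-7/20) - ((1/20)*sqrt(2751))*i and appears to the power 1; the numerator there equals 21/22, nonzero, and no other factor vanishes.
Hence a pole whose order is the multiplicity, 1.


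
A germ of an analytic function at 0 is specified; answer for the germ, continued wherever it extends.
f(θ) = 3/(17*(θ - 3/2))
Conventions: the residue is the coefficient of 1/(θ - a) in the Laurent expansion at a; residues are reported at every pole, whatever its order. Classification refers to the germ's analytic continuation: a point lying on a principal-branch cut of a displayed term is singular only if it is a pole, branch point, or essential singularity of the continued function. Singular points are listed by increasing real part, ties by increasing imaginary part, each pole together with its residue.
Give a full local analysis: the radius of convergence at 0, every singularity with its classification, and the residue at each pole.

Radius of convergence at 0: 3/2.
At 3/2: a pole of order 1; residue 3/17.

Denominator factor (θ - 3/2): pole of order 1 at 3/2, modulus 3/2.
The radius of convergence is the smallest modulus among the singular points: 3/2.
At the order-1 pole 3/2 set g(θ) = (θ - (3/2))*f(θ) = 3/17.
Simple pole: residue = g(a) at a = 3/2, which is 3/17.


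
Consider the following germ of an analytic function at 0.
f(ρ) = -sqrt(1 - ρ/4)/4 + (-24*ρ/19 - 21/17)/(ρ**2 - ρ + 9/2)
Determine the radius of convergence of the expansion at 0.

Denominator factor (ρ**2 - ρ + 9/2): discriminant -17, complex-conjugate roots (1/2) + ((1/2)*sqrt(17))*i and (1/2) - ((1/2)*sqrt(17))*i; poles of order 1, moduli (3/2)*sqrt(2) and (3/2)*sqrt(2).
Branch term (-1/4)*sqrt(1 - ρ/(4)): its argument vanishes at ρ = 4, a square-root branch point, modulus 4.
The radius of convergence is the smallest modulus among the singular points: (3/2)*sqrt(2).

The radius of convergence is (3/2)*sqrt(2).


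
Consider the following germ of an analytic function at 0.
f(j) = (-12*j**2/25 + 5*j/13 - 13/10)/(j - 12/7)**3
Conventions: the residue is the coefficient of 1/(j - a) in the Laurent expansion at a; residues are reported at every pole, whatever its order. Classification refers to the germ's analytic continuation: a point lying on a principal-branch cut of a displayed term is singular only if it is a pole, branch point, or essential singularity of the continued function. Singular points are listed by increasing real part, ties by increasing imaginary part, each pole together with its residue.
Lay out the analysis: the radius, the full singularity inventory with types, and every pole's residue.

Radius of convergence at 0: 12/7.
At 12/7: a pole of order 3; residue -12/25.

Denominator factor (j - 12/7)^3: pole of order 3 at 12/7, modulus 12/7.
The radius of convergence is the smallest modulus among the singular points: 12/7.
At the order-3 pole 12/7 set g(j) = (j - (12/7))^3*f(j) = -12*j**2/25 + 5*j/13 - 13/10.
Order-3 pole: residue = g''(a)/2; g''(12/7) = -24/25, so the residue is -12/25.


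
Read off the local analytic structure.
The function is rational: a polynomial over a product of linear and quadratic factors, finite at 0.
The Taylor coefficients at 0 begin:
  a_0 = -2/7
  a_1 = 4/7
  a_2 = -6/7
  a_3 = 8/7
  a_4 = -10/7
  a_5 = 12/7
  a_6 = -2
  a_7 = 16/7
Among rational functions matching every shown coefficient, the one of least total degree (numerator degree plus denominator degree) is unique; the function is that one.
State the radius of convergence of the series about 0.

No rational of total degree below 2 reproduces all 8 coefficients; solving the [0/2] Pade equations on them gives f(α) = -2/(7*(α + 1)**2), whose expansion matches every shown term.
Denominator factor (α + 1)^2: pole of order 2 at -1, modulus 1.
The radius of convergence is the smallest modulus among the singular points: 1.

The radius of convergence is 1.


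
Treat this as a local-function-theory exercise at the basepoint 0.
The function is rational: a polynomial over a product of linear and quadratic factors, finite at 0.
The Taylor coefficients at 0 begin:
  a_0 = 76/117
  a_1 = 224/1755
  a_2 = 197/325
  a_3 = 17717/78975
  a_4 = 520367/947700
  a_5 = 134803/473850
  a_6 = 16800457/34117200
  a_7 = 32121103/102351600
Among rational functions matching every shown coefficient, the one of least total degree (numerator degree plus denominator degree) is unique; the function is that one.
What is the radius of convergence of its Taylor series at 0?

The radius of convergence is -1/8 + (1/8)*sqrt(97).

No rational of total degree below 6 reproduces all 8 coefficients; solving the [2/4] Pade equations on them gives f(k) = (-16*k**2/25 - k/5 + 19/13)/(k**2 + k/4 - 3/2)**2, whose expansion matches every shown term.
Denominator factor (k**2 + k/4 - 3/2)^2: discriminant 97/16, real irrational roots -1/8 + (1/8)*sqrt(97) and -1/8 - (1/8)*sqrt(97); poles of order 2, moduli -1/8 + (1/8)*sqrt(97) and 1/8 + (1/8)*sqrt(97).
The radius of convergence is the smallest modulus among the singular points: -1/8 + (1/8)*sqrt(97).


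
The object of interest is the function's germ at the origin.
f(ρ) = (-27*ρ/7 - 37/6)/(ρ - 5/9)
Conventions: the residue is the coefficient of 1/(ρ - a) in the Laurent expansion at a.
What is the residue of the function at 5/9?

The residue is -349/42.

At the order-1 pole 5/9 set g(ρ) = (ρ - (5/9))*f(ρ) = -27*ρ/7 - 37/6.
Simple pole: residue = g(a) at a = 5/9, which is -349/42.


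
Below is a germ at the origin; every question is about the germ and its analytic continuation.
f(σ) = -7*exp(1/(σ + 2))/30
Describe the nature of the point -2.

The point is an essential singularity.

The exponent 1/(σ - (-2)) has a pole at -2, so exp(1/(σ - (-2))) takes every nonzero value near it: an essential singularity (not a pole of any order).


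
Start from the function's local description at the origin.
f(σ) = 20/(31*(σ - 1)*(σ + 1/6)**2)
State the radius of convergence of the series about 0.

The radius of convergence is 1/6.

Denominator factor (σ - 1): pole of order 1 at 1, modulus 1.
Denominator factor (σ + 1/6)^2: pole of order 2 at -1/6, modulus 1/6.
The radius of convergence is the smallest modulus among the singular points: 1/6.


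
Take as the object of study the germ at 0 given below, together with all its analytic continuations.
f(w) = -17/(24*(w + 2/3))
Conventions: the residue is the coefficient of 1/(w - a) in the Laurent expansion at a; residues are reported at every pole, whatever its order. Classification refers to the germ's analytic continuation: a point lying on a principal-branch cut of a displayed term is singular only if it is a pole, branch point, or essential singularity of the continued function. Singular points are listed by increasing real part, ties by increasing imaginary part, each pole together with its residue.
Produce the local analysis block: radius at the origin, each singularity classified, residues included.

Denominator factor (w + 2/3): pole of order 1 at -2/3, modulus 2/3.
The radius of convergence is the smallest modulus among the singular points: 2/3.
At the order-1 pole -2/3 set g(w) = (w - (-2/3))*f(w) = -17/24.
Simple pole: residue = g(a) at a = -2/3, which is -17/24.

Radius of convergence at 0: 2/3.
At -2/3: a pole of order 1; residue -17/24.


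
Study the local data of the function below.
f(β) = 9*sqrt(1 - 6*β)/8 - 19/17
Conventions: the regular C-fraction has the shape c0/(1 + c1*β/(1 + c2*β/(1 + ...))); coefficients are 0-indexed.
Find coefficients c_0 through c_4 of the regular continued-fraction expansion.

Taylor coefficients (expand at 0): a_0 = 1/136, a_1 = -27/8, a_2 = -81/16, a_3 = -243/16, a_4 = -3645/64.
c0 = a_0 = 1/136. Peel one level at a time: if S = 1 + c*β/S' with S'(0) = 1, then c is the β-coefficient of S and S' = c*β/(S - 1).
S_1 = c0/f = 1 + (459)*β + (422739/2)*β^2 + ...; c1 = 459.
S_2 = c1*β/(S_1 - 1) = 1 + (-921/2)*β + (-9/4)*β^2 + ...; c2 = -921/2.
S_3 = c2*β/(S_2 - 1) = 1 + (-3/614)*β + (-5517/376996)*β^2 + ...; c3 = -3/614.
S_4 = c3*β/(S_3 - 1) = 1 + (-1839/614)*β + ...; c4 = -1839/614.

The regular C-fraction coefficients are [1/136, 459, -921/2, -3/614, -1839/614].


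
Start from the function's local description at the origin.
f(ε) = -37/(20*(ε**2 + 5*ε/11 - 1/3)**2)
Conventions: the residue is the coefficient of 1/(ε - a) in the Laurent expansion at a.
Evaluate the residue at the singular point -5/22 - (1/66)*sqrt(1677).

The residue is -(147741/3124810)*sqrt(1677).

The factor ε**2 + 5*ε/11 - 1/3 splits as (ε - a)(ε - a') with a = -5/22 - (1/66)*sqrt(1677), a' = -5/22 + (1/66)*sqrt(1677). At the order-2 pole a set g(ε) = (ε - a)^2*f(ε) = [-37/20] / (ε - a')^2.
Order-2 pole: residue = g'(a); g'(-5/22 - (1/66)*sqrt(1677)) = -(147741/3124810)*sqrt(1677), so the residue is -(147741/3124810)*sqrt(1677).


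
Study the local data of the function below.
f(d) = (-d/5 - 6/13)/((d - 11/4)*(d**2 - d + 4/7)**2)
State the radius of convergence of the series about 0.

Denominator factor (d - 11/4): pole of order 1 at 11/4, modulus 11/4.
Denominator factor (d**2 - d + 4/7)^2: discriminant -9/7, complex-conjugate roots (1/2) + ((3/14)*sqrt(7))*i and (1/2) - ((3/14)*sqrt(7))*i; poles of order 2, moduli (2/7)*sqrt(7) and (2/7)*sqrt(7).
The radius of convergence is the smallest modulus among the singular points: (2/7)*sqrt(7).

The radius of convergence is (2/7)*sqrt(7).


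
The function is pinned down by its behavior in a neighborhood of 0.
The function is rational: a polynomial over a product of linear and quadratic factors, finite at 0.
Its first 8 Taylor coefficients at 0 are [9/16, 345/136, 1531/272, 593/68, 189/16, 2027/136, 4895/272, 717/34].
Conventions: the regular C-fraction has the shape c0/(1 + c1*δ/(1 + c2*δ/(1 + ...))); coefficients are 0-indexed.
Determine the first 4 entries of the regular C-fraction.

Taylor coefficients (read off): a_0 = 9/16, a_1 = 345/136, a_2 = 1531/272, a_3 = 593/68.
c0 = a_0 = 9/16. Peel one level at a time: if S = 1 + c*δ/S' with S'(0) = 1, then c is the δ-coefficient of S and S' = c*δ/(S - 1).
S_1 = c0/f = 1 + (-230/51)*δ + (26873/2601)*δ^2 + ...; c1 = -230/51.
S_2 = c1*δ/(S_1 - 1) = 1 + (26873/11730)*δ + (707281/476100)*δ^2 + ...; c2 = 26873/11730.
S_3 = c2*δ/(S_2 - 1) = 1 + (-12023777/18542370)*δ + ...; c3 = -12023777/18542370.

The regular C-fraction coefficients are [9/16, -230/51, 26873/11730, -12023777/18542370].


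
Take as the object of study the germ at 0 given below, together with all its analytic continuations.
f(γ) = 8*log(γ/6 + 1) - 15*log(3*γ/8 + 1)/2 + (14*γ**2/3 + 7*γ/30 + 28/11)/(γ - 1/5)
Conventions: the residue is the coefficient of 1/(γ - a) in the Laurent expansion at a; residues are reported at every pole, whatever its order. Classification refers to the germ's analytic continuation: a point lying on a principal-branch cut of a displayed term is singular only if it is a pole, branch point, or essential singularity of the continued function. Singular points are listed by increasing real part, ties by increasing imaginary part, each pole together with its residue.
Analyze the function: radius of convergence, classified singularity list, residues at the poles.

Denominator factor (γ - 1/5): pole of order 1 at 1/5, modulus 1/5.
Branch term (8)*log(1 - γ/(-6)): its argument vanishes at γ = -6, a logarithmic branch point, modulus 6.
Branch term (-15/2)*log(1 - γ/(-8/3)): its argument vanishes at γ = -8/3, a logarithmic branch point, modulus 8/3.
The radius of convergence is the smallest modulus among the singular points: 1/5.
The branch terms are analytic at 1/5 and contribute nothing to the residue; only the rational part matters.
At the order-1 pole 1/5 set g(γ) = (γ - (1/5))*(rational part) = 14*γ**2/3 + 7*γ/30 + 28/11.
Simple pole: residue = g(a) at a = 1/5, which is 917/330.
List the singular points by increasing real part (a conjugate pair: the negative imaginary part first).

Radius of convergence at 0: 1/5.
At -6: a logarithmic branch point.
At -8/3: a logarithmic branch point.
At 1/5: a pole of order 1; residue 917/330.


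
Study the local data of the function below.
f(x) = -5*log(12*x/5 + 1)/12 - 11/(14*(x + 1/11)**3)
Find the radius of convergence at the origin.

Denominator factor (x + 1/11)^3: pole of order 3 at -1/11, modulus 1/11.
Branch term (-5/12)*log(1 - x/(-5/12)): its argument vanishes at x = -5/12, a logarithmic branch point, modulus 5/12.
The radius of convergence is the smallest modulus among the singular points: 1/11.

The radius of convergence is 1/11.


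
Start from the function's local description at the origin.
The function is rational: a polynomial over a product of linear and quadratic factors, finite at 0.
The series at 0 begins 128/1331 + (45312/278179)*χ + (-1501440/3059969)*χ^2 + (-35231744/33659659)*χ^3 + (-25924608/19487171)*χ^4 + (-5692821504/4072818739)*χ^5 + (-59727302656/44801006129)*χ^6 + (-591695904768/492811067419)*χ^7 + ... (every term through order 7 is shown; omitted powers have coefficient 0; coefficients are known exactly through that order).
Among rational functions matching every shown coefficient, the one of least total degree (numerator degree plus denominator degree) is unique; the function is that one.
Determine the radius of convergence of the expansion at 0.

The radius of convergence is 11/8.

No rational of total degree below 6 reproduces all 8 coefficients; solving the [2/4] Pade equations on them gives f(χ) = (-39*χ**2 - 13*χ/19 + 11/2)/((χ - 11/2)**2*(χ - 11/8)**2), whose expansion matches every shown term.
Denominator factor (χ - 11/2)^2: pole of order 2 at 11/2, modulus 11/2.
Denominator factor (χ - 11/8)^2: pole of order 2 at 11/8, modulus 11/8.
The radius of convergence is the smallest modulus among the singular points: 11/8.


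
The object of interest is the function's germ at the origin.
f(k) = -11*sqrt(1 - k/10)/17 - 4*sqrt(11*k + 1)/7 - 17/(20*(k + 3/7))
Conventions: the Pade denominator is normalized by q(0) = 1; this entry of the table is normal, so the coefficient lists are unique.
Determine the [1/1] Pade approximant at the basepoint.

The Pade approximant has numerator coefficients [-22861/7140, -28117165847/9282000000]; denominator coefficients [1, 5537881/3900000].

Taylor coefficients needed (expand at 0): a_0 = -22861/7140, a_1 = 1625/1071, a_2 = -5537881/2570400.
Write the denominator as Q(k) = 1 + q1*k. Requiring Q*f - P = O(k^3) with deg P <= 1 kills the coefficients of k^2..k^2 in Q*f:
  k^2: a_2 + q1*a_1 = 0, i.e. -5537881/2570400 + (1625/1071)*q1 = 0.
Solving this linear system: q1 = 5537881/3900000.
The numerator is Q*f truncated at degree 1: P0 = a_0 = -22861/7140; P1 = a_1 + q1*a_0 = -28117165847/9282000000.


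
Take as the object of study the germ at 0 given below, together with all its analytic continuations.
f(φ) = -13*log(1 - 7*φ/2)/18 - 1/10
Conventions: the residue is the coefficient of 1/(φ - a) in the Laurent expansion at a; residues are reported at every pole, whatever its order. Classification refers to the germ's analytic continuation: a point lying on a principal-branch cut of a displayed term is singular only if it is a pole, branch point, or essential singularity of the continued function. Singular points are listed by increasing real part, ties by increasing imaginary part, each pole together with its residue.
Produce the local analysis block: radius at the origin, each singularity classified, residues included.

Radius of convergence at 0: 2/7.
At 2/7: a logarithmic branch point.

Branch term (-13/18)*log(1 - φ/(2/7)): its argument vanishes at φ = 2/7, a logarithmic branch point, modulus 2/7.
The radius of convergence is the smallest modulus among the singular points: 2/7.


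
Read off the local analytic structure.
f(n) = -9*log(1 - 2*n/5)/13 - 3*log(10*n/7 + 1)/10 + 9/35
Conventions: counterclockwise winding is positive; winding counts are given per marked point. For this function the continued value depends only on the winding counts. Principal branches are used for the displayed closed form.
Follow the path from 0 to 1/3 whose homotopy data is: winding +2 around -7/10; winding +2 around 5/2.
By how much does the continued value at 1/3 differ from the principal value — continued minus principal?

Continued minus principal equals -(258/65)*pi*i.

The rational part is single-valued and drops out of the difference; each branch term changes only by its own monodromy.
(-9/13)*log(1 - n/(5/2)): each positive loop around 5/2 adds 2*pi*i to the log, so winding +2 contributes (-9/13)*(2)*2*pi*i = -(36/13)*pi*i.
(-3/10)*log(1 - n/(-7/10)): each positive loop around -7/10 adds 2*pi*i to the log, so winding +2 contributes (-3/10)*(2)*2*pi*i = -(6/5)*pi*i.
Summing the contributions at n = 1/3 gives -(258/65)*pi*i.


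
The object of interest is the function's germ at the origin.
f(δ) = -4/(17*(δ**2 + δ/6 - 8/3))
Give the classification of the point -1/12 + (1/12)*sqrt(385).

The point is a pole of order 1.

The denominator factor δ**2 + δ/6 - 8/3 vanishes at -1/12 + (1/12)*sqrt(385) and appears to the power 1; the numerator there equals -4/17, nonzero, and no other factor vanishes.
Hence a pole whose order is the multiplicity, 1.


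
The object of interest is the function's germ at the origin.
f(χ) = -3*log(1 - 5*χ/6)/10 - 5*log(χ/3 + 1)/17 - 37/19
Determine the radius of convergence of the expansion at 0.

The radius of convergence is 6/5.

Branch term (-3/10)*log(1 - χ/(6/5)): its argument vanishes at χ = 6/5, a logarithmic branch point, modulus 6/5.
Branch term (-5/17)*log(1 - χ/(-3)): its argument vanishes at χ = -3, a logarithmic branch point, modulus 3.
The radius of convergence is the smallest modulus among the singular points: 6/5.


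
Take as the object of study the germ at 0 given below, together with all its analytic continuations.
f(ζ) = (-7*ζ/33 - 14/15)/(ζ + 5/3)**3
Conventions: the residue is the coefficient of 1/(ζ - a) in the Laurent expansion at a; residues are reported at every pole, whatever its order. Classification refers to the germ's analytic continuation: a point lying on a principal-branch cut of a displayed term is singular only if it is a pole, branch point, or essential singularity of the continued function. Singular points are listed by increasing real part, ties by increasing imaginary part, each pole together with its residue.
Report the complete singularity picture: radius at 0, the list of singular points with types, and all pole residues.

Denominator factor (ζ + 5/3)^3: pole of order 3 at -5/3, modulus 5/3.
The radius of convergence is the smallest modulus among the singular points: 5/3.
At the order-3 pole -5/3 set g(ζ) = (ζ - (-5/3))^3*f(ζ) = -7*ζ/33 - 14/15.
Order-3 pole: residue = g''(a)/2; g''(-5/3) = 0, so the residue is 0.

Radius of convergence at 0: 5/3.
At -5/3: a pole of order 3; residue 0.


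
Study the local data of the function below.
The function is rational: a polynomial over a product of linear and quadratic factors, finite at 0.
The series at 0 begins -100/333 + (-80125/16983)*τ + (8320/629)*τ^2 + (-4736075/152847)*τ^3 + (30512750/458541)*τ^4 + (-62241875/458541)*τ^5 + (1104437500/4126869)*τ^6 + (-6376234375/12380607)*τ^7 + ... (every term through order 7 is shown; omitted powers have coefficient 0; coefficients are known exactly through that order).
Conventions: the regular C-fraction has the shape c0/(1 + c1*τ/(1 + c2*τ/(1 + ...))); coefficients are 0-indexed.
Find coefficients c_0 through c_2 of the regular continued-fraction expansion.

Taylor coefficients (read off): a_0 = -100/333, a_1 = -80125/16983, a_2 = 8320/629.
c0 = a_0 = -100/333. Peel one level at a time: if S = 1 + c*τ/S' with S'(0) = 1, then c is the τ-coefficient of S and S' = c*τ/(S - 1).
S_1 = c0/f = 1 + (-3205/204)*τ + (60525437/208080)*τ^2 + ...; c1 = -3205/204.
S_2 = c1*τ/(S_1 - 1) = 1 + (60525437/3269100)*τ + ...; c2 = 60525437/3269100.

The regular C-fraction coefficients are [-100/333, -3205/204, 60525437/3269100].


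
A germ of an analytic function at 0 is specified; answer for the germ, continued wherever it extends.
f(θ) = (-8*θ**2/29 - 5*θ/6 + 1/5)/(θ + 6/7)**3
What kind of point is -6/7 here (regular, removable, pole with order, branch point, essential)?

The point is a pole of order 3.

The denominator factor θ + 6/7 vanishes at -6/7 and appears to the power 3; the numerator there equals 5056/7105, nonzero, and no other factor vanishes.
Hence a pole whose order is the multiplicity, 3.


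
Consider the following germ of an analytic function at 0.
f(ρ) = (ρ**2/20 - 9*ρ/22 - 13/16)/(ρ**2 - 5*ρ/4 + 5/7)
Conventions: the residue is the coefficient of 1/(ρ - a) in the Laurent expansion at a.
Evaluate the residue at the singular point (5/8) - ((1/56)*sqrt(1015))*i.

The residue is (-61/352) - ((2099/71456)*sqrt(1015))*i.

The factor ρ**2 - 5*ρ/4 + 5/7 splits as (ρ - a)(ρ - a') with a = (5/8) - ((1/56)*sqrt(1015))*i, a' = (5/8) + ((1/56)*sqrt(1015))*i. At the order-1 pole a set g(ρ) = (ρ - a)*f(ρ) = [ρ**2/20 - 9*ρ/22 - 13/16] / (ρ - a').
Simple pole: residue = g(a) at a = (5/8) - ((1/56)*sqrt(1015))*i, which is (-61/352) - ((2099/71456)*sqrt(1015))*i.


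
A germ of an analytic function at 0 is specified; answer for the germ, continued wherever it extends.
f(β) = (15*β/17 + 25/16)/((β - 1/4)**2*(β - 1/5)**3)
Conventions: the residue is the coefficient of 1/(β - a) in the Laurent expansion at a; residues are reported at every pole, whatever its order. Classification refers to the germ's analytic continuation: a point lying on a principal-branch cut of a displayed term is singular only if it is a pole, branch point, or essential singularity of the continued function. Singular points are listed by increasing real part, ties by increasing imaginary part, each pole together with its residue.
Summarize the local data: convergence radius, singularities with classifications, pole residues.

Radius of convergence at 0: 1/5.
At 1/5: a pole of order 3; residue 14430000/17.
At 1/4: a pole of order 2; residue -14430000/17.

Denominator factor (β - 1/4)^2: pole of order 2 at 1/4, modulus 1/4.
Denominator factor (β - 1/5)^3: pole of order 3 at 1/5, modulus 1/5.
The radius of convergence is the smallest modulus among the singular points: 1/5.
At the order-3 pole 1/5 set g(β) = (β - (1/5))^3*f(β) = (15*β/17 + 25/16)/(β - 1/4)**2.
Order-3 pole: residue = g''(a)/2; g''(1/5) = 28860000/17, so the residue is 14430000/17.
At the order-2 pole 1/4 set g(β) = (β - (1/4))^2*f(β) = (15*β/17 + 25/16)/(β - 1/5)**3.
Order-2 pole: residue = g'(a); g'(1/4) = -14430000/17, so the residue is -14430000/17.
List the singular points by increasing real part (a conjugate pair: the negative imaginary part first).


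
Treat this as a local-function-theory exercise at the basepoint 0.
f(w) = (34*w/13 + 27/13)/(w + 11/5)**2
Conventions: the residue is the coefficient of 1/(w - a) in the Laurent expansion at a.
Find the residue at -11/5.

At the order-2 pole -11/5 set g(w) = (w - (-11/5))^2*f(w) = 34*w/13 + 27/13.
Order-2 pole: residue = g'(a); g'(-11/5) = 34/13, so the residue is 34/13.

The residue is 34/13.


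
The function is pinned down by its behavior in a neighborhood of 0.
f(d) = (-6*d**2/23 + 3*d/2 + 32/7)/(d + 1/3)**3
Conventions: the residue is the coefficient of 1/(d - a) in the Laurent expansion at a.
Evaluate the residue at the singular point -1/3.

At the order-3 pole -1/3 set g(d) = (d - (-1/3))^3*f(d) = -6*d**2/23 + 3*d/2 + 32/7.
Order-3 pole: residue = g''(a)/2; g''(-1/3) = -12/23, so the residue is -6/23.

The residue is -6/23.


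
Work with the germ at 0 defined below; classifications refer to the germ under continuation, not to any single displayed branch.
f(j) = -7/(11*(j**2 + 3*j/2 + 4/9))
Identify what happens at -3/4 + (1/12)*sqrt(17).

The denominator factor j**2 + 3*j/2 + 4/9 vanishes at -3/4 + (1/12)*sqrt(17) and appears to the power 1; the numerator there equals -7/11, nonzero, and no other factor vanishes.
Hence a pole whose order is the multiplicity, 1.

The point is a pole of order 1.


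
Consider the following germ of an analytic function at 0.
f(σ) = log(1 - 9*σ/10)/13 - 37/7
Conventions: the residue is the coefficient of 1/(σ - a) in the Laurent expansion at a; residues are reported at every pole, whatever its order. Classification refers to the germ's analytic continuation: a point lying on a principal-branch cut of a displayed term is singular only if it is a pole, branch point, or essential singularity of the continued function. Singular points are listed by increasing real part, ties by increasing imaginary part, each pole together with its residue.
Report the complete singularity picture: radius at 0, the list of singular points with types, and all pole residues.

Radius of convergence at 0: 10/9.
At 10/9: a logarithmic branch point.

Branch term (1/13)*log(1 - σ/(10/9)): its argument vanishes at σ = 10/9, a logarithmic branch point, modulus 10/9.
The radius of convergence is the smallest modulus among the singular points: 10/9.
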